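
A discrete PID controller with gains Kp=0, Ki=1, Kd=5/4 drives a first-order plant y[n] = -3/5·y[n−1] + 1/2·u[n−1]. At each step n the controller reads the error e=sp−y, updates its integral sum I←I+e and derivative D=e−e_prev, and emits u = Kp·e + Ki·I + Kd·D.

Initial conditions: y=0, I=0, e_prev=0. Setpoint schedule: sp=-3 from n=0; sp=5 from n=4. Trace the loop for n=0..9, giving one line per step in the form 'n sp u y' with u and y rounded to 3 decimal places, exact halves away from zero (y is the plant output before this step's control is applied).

0 -3 -6.750 0.000
1 -3 1.594 -3.375
2 -3 -16.193 2.822
3 -3 14.107 -9.790
4 5 -27.981 12.927
5 5 60.505 -21.747
6 5 -102.447 43.300
7 5 211.696 -77.204
8 5 -372.822 152.170
9 5 733.963 -277.713

(exact arithmetic carried between steps; '≈' marks a value shown rounded to 6 d.p. or computed from one; I and e_prev carry over from the previous line; the table rounds u and y to 3 d.p., halves away from zero)
n=0: y=0, sp=-3, e=sp−y=-3; I=-3, D=e−e_prev=-3; u=0·(-3)+1·(-3)+5/4·(-3)=-6.75; next y=-3/5·0+1/2·(-6.75)=-3.375
n=1: y=-3.375, sp=-3, e=sp−y=0.375; I=-2.625, D=e−e_prev=3.375; u=0·0.375+1·(-2.625)+5/4·3.375=1.59375; next y=-3/5·(-3.375)+1/2·1.59375=2.821875
n=2: y=2.821875, sp=-3, e=sp−y=-5.821875; I=-8.446875, D=e−e_prev=-6.196875; u=0·(-5.821875)+1·(-8.446875)+5/4·(-6.196875)≈-16.192969; next y=-3/5·2.821875+1/2·(-16.192969)≈-9.789609
n=3: y≈-9.789609, sp=-3, e=sp−y≈6.789609; I≈-1.657266, D=e−e_prev≈12.611484; u=0·6.789609+1·(-1.657266)+5/4·12.611484≈14.107090; next y=-3/5·(-9.789609)+1/2·14.107090≈12.927311
n=4: y≈12.927311, sp=5, e=sp−y≈-7.927311; I≈-9.584576, D=e−e_prev≈-14.716920; u=0·(-7.927311)+1·(-9.584576)+5/4·(-14.716920)≈-27.980726; next y=-3/5·12.927311+1/2·(-27.980726)≈-21.746749
n=5: y≈-21.746749, sp=5, e=sp−y≈26.746749; I≈17.162173, D=e−e_prev≈34.674060; u=0·26.746749+1·17.162173+5/4·34.674060≈60.504748; next y=-3/5·(-21.746749)+1/2·60.504748≈43.300424
n=6: y≈43.300424, sp=5, e=sp−y≈-38.300424; I≈-21.138250, D=e−e_prev≈-65.047173; u=0·(-38.300424)+1·(-21.138250)+5/4·(-65.047173)≈-102.447217; next y=-3/5·43.300424+1/2·(-102.447217)≈-77.203863
n=7: y≈-77.203863, sp=5, e=sp−y≈82.203863; I≈61.065612, D=e−e_prev≈120.504286; u=0·82.203863+1·61.065612+5/4·120.504286≈211.695970; next y=-3/5·(-77.203863)+1/2·211.695970≈152.170302
n=8: y≈152.170302, sp=5, e=sp−y≈-147.170302; I≈-86.104690, D=e−e_prev≈-229.374165; u=0·(-147.170302)+1·(-86.104690)+5/4·(-229.374165)≈-372.822397; next y=-3/5·152.170302+1/2·(-372.822397)≈-277.713380
n=9: y≈-277.713380, sp=5, e=sp−y≈282.713380; I≈196.608689, D=e−e_prev≈429.883682; u=0·282.713380+1·196.608689+5/4·429.883682≈733.963292; next y=-3/5·(-277.713380)+1/2·733.963292≈533.609674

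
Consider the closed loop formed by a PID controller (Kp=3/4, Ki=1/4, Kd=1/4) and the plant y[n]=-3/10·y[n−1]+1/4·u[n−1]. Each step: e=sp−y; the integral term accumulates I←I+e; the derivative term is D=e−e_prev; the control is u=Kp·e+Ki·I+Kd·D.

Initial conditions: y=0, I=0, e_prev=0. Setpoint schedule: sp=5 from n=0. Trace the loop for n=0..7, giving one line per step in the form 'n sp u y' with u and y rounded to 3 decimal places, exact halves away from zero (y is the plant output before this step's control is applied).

0 5 6.250 0.000
1 5 4.297 1.563
2 5 6.743 0.605
3 5 6.479 1.504
4 5 7.997 1.169
5 5 8.271 1.649
6 5 9.323 1.573
7 5 9.804 1.859

(exact arithmetic carried between steps; '≈' marks a value shown rounded to 6 d.p. or computed from one; I and e_prev carry over from the previous line; the table rounds u and y to 3 d.p., halves away from zero)
n=0: y=0, sp=5, e=sp−y=5; I=5, D=e−e_prev=5; u=3/4·5+1/4·5+1/4·5=6.25; next y=-3/10·0+1/4·6.25=1.5625
n=1: y=1.5625, sp=5, e=sp−y=3.4375; I=8.4375, D=e−e_prev=-1.5625; u=3/4·3.4375+1/4·8.4375+1/4·(-1.5625)=4.296875; next y=-3/10·1.5625+1/4·4.296875≈0.605469
n=2: y≈0.605469, sp=5, e=sp−y≈4.394531; I≈12.832031, D=e−e_prev≈0.957031; u=3/4·4.394531+1/4·12.832031+1/4·0.957031≈6.743164; next y=-3/10·0.605469+1/4·6.743164≈1.504150
n=3: y≈1.504150, sp=5, e=sp−y≈3.495850; I≈16.327881, D=e−e_prev≈-0.898682; u=3/4·3.495850+1/4·16.327881+1/4·(-0.898682)≈6.479187; next y=-3/10·1.504150+1/4·6.479187≈1.168552
n=4: y≈1.168552, sp=5, e=sp−y≈3.831448; I≈20.159329, D=e−e_prev≈0.335599; u=3/4·3.831448+1/4·20.159329+1/4·0.335599≈7.997318; next y=-3/10·1.168552+1/4·7.997318≈1.648764
n=5: y≈1.648764, sp=5, e=sp−y≈3.351236; I≈23.510565, D=e−e_prev≈-0.480212; u=3/4·3.351236+1/4·23.510565+1/4·(-0.480212)≈8.271015; next y=-3/10·1.648764+1/4·8.271015≈1.573125
n=6: y≈1.573125, sp=5, e=sp−y≈3.426875; I≈26.937441, D=e−e_prev≈0.075640; u=3/4·3.426875+1/4·26.937441+1/4·0.075640≈9.323427; next y=-3/10·1.573125+1/4·9.323427≈1.858919
n=7: y≈1.858919, sp=5, e=sp−y≈3.141081; I≈30.078521, D=e−e_prev≈-0.285795; u=3/4·3.141081+1/4·30.078521+1/4·(-0.285795)≈9.803992; next y=-3/10·1.858919+1/4·9.803992≈1.893322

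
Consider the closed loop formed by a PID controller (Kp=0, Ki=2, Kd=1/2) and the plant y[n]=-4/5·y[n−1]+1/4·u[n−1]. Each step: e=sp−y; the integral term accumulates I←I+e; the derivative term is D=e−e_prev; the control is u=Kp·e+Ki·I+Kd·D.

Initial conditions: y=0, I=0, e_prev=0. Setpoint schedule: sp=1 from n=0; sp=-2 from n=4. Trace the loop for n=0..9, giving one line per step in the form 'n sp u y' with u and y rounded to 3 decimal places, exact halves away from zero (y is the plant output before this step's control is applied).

(exact arithmetic carried between steps; '≈' marks a value shown rounded to 6 d.p. or computed from one; I and e_prev carry over from the previous line; the table rounds u and y to 3 d.p., halves away from zero)
n=0: y=0, sp=1, e=sp−y=1; I=1, D=e−e_prev=1; u=0·1+2·1+1/2·1=2.5; next y=-4/5·0+1/4·2.5=0.625
n=1: y=0.625, sp=1, e=sp−y=0.375; I=1.375, D=e−e_prev=-0.625; u=0·0.375+2·1.375+1/2·(-0.625)=2.4375; next y=-4/5·0.625+1/4·2.4375=0.109375
n=2: y=0.109375, sp=1, e=sp−y=0.890625; I=2.265625, D=e−e_prev=0.515625; u=0·0.890625+2·2.265625+1/2·0.515625≈4.789063; next y=-4/5·0.109375+1/4·4.789063≈1.109766
n=3: y≈1.109766, sp=1, e=sp−y≈-0.109766; I≈2.155859, D=e−e_prev≈-1.000391; u=0·(-0.109766)+2·2.155859+1/2·(-1.000391)≈3.811523; next y=-4/5·1.109766+1/4·3.811523≈0.065068
n=4: y≈0.065068, sp=-2, e=sp−y≈-2.065068; I≈0.090791, D=e−e_prev≈-1.955303; u=0·(-2.065068)+2·0.090791+1/2·(-1.955303)≈-0.796069; next y=-4/5·0.065068+1/4·(-0.796069)≈-0.251072
n=5: y≈-0.251072, sp=-2, e=sp−y≈-1.748928; I≈-1.658137, D=e−e_prev≈0.316140; u=0·(-1.748928)+2·(-1.658137)+1/2·0.316140≈-3.158204; next y=-4/5·(-0.251072)+1/4·(-3.158204)≈-0.588693
n=6: y≈-0.588693, sp=-2, e=sp−y≈-1.411307; I≈-3.069444, D=e−e_prev≈0.337621; u=0·(-1.411307)+2·(-3.069444)+1/2·0.337621≈-5.970077; next y=-4/5·(-0.588693)+1/4·(-5.970077)≈-1.021565
n=7: y≈-1.021565, sp=-2, e=sp−y≈-0.978435; I≈-4.047879, D=e−e_prev≈0.432871; u=0·(-0.978435)+2·(-4.047879)+1/2·0.432871≈-7.879323; next y=-4/5·(-1.021565)+1/4·(-7.879323)≈-1.152579
n=8: y≈-1.152579, sp=-2, e=sp−y≈-0.847421; I≈-4.895300, D=e−e_prev≈0.131015; u=0·(-0.847421)+2·(-4.895300)+1/2·0.131015≈-9.725093; next y=-4/5·(-1.152579)+1/4·(-9.725093)≈-1.509210
n=9: y≈-1.509210, sp=-2, e=sp−y≈-0.490790; I≈-5.386090, D=e−e_prev≈0.356631; u=0·(-0.490790)+2·(-5.386090)+1/2·0.356631≈-10.593865; next y=-4/5·(-1.509210)+1/4·(-10.593865)≈-1.441098

0 1 2.500 0.000
1 1 2.438 0.625
2 1 4.789 0.109
3 1 3.812 1.110
4 -2 -0.796 0.065
5 -2 -3.158 -0.251
6 -2 -5.970 -0.589
7 -2 -7.879 -1.022
8 -2 -9.725 -1.153
9 -2 -10.594 -1.509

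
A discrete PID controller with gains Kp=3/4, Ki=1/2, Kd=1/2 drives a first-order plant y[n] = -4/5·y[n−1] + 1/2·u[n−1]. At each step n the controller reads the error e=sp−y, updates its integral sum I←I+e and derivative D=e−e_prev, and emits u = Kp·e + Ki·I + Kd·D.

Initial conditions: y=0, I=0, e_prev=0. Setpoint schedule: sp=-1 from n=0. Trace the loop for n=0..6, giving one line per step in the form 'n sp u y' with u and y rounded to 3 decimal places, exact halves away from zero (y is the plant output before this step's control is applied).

(exact arithmetic carried between steps; '≈' marks a value shown rounded to 6 d.p. or computed from one; I and e_prev carry over from the previous line; the table rounds u and y to 3 d.p., halves away from zero)
n=0: y=0, sp=-1, e=sp−y=-1; I=-1, D=e−e_prev=-1; u=3/4·(-1)+1/2·(-1)+1/2·(-1)=-1.75; next y=-4/5·0+1/2·(-1.75)=-0.875
n=1: y=-0.875, sp=-1, e=sp−y=-0.125; I=-1.125, D=e−e_prev=0.875; u=3/4·(-0.125)+1/2·(-1.125)+1/2·0.875=-0.21875; next y=-4/5·(-0.875)+1/2·(-0.21875)=0.590625
n=2: y=0.590625, sp=-1, e=sp−y=-1.590625; I=-2.715625, D=e−e_prev=-1.465625; u=3/4·(-1.590625)+1/2·(-2.715625)+1/2·(-1.465625)≈-3.283594; next y=-4/5·0.590625+1/2·(-3.283594)≈-2.114297
n=3: y≈-2.114297, sp=-1, e=sp−y≈1.114297; I≈-1.601328, D=e−e_prev≈2.704922; u=3/4·1.114297+1/2·(-1.601328)+1/2·2.704922≈1.387520; next y=-4/5·(-2.114297)+1/2·1.387520≈2.385197
n=4: y≈2.385197, sp=-1, e=sp−y≈-3.385197; I≈-4.986525, D=e−e_prev≈-4.499494; u=3/4·(-3.385197)+1/2·(-4.986525)+1/2·(-4.499494)≈-7.281908; next y=-4/5·2.385197+1/2·(-7.281908)≈-5.549112
n=5: y≈-5.549112, sp=-1, e=sp−y≈4.549112; I≈-0.437414, D=e−e_prev≈7.934309; u=3/4·4.549112+1/2·(-0.437414)+1/2·7.934309≈7.160281; next y=-4/5·(-5.549112)+1/2·7.160281≈8.019430
n=6: y≈8.019430, sp=-1, e=sp−y≈-9.019430; I≈-9.456844, D=e−e_prev≈-13.568542; u=3/4·(-9.019430)+1/2·(-9.456844)+1/2·(-13.568542)≈-18.277265; next y=-4/5·8.019430+1/2·(-18.277265)≈-15.554177

0 -1 -1.750 0.000
1 -1 -0.219 -0.875
2 -1 -3.284 0.591
3 -1 1.388 -2.114
4 -1 -7.282 2.385
5 -1 7.160 -5.549
6 -1 -18.277 8.019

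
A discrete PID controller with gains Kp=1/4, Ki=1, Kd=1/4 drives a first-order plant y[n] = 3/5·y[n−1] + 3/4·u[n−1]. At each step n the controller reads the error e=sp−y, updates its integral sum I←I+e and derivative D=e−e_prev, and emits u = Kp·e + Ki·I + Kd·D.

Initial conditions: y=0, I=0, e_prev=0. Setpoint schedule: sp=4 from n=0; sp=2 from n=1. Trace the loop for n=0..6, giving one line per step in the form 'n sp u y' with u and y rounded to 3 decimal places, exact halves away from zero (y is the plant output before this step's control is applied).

(exact arithmetic carried between steps; '≈' marks a value shown rounded to 6 d.p. or computed from one; I and e_prev carry over from the previous line; the table rounds u and y to 3 d.p., halves away from zero)
n=0: y=0, sp=4, e=sp−y=4; I=4, D=e−e_prev=4; u=1/4·4+1·4+1/4·4=6; next y=3/5·0+3/4·6=4.5
n=1: y=4.5, sp=2, e=sp−y=-2.5; I=1.5, D=e−e_prev=-6.5; u=1/4·(-2.5)+1·1.5+1/4·(-6.5)=-0.75; next y=3/5·4.5+3/4·(-0.75)=2.1375
n=2: y=2.1375, sp=2, e=sp−y=-0.1375; I=1.3625, D=e−e_prev=2.3625; u=1/4·(-0.1375)+1·1.3625+1/4·2.3625=1.91875; next y=3/5·2.1375+3/4·1.91875≈2.721563
n=3: y≈2.721563, sp=2, e=sp−y≈-0.721563; I≈0.640938, D=e−e_prev≈-0.584063; u=1/4·(-0.721563)+1·0.640938+1/4·(-0.584063)≈0.314531; next y=3/5·2.721563+3/4·0.314531≈1.868836
n=4: y≈1.868836, sp=2, e=sp−y≈0.131164; I≈0.772102, D=e−e_prev≈0.852727; u=1/4·0.131164+1·0.772102+1/4·0.852727≈1.018074; next y=3/5·1.868836+3/4·1.018074≈1.884857
n=5: y≈1.884857, sp=2, e=sp−y≈0.115143; I≈0.887244, D=e−e_prev≈-0.016021; u=1/4·0.115143+1·0.887244+1/4·(-0.016021)≈0.912025; next y=3/5·1.884857+3/4·0.912025≈1.814933
n=6: y≈1.814933, sp=2, e=sp−y≈0.185067; I≈1.072311, D=e−e_prev≈0.069924; u=1/4·0.185067+1·1.072311+1/4·0.069924≈1.136059; next y=3/5·1.814933+3/4·1.136059≈1.941004

0 4 6.000 0.000
1 2 -0.750 4.500
2 2 1.919 2.138
3 2 0.315 2.722
4 2 1.018 1.869
5 2 0.912 1.885
6 2 1.136 1.815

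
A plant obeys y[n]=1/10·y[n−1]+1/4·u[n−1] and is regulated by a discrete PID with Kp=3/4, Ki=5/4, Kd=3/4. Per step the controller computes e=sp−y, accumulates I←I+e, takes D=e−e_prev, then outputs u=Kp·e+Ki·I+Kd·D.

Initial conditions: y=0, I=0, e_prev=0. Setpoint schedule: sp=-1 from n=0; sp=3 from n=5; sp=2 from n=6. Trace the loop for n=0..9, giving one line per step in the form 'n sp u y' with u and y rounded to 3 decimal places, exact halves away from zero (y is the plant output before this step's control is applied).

0 -1 -2.750 0.000
1 -1 -1.359 -0.688
2 -1 -3.033 -0.409
3 -1 -2.489 -0.799
4 -1 -3.299 -0.702
5 3 7.931 -0.895
6 2 -0.763 1.893
7 2 7.422 -0.001
8 2 3.397 1.855
9 2 7.227 1.035

(exact arithmetic carried between steps; '≈' marks a value shown rounded to 6 d.p. or computed from one; I and e_prev carry over from the previous line; the table rounds u and y to 3 d.p., halves away from zero)
n=0: y=0, sp=-1, e=sp−y=-1; I=-1, D=e−e_prev=-1; u=3/4·(-1)+5/4·(-1)+3/4·(-1)=-2.75; next y=1/10·0+1/4·(-2.75)=-0.6875
n=1: y=-0.6875, sp=-1, e=sp−y=-0.3125; I=-1.3125, D=e−e_prev=0.6875; u=3/4·(-0.3125)+5/4·(-1.3125)+3/4·0.6875=-1.359375; next y=1/10·(-0.6875)+1/4·(-1.359375)≈-0.408594
n=2: y≈-0.408594, sp=-1, e=sp−y≈-0.591406; I≈-1.903906, D=e−e_prev≈-0.278906; u=3/4·(-0.591406)+5/4·(-1.903906)+3/4·(-0.278906)≈-3.032617; next y=1/10·(-0.408594)+1/4·(-3.032617)≈-0.799014
n=3: y≈-0.799014, sp=-1, e=sp−y≈-0.200986; I≈-2.104893, D=e−e_prev≈0.390420; u=3/4·(-0.200986)+5/4·(-2.104893)+3/4·0.390420≈-2.489041; next y=1/10·(-0.799014)+1/4·(-2.489041)≈-0.702161
n=4: y≈-0.702161, sp=-1, e=sp−y≈-0.297839; I≈-2.402731, D=e−e_prev≈-0.096852; u=3/4·(-0.297839)+5/4·(-2.402731)+3/4·(-0.096852)≈-3.299432; next y=1/10·(-0.702161)+1/4·(-3.299432)≈-0.895074
n=5: y≈-0.895074, sp=3, e=sp−y≈3.895074; I≈1.492343, D=e−e_prev≈4.192913; u=3/4·3.895074+5/4·1.492343+3/4·4.192913≈7.931419; next y=1/10·(-0.895074)+1/4·7.931419≈1.893347
n=6: y≈1.893347, sp=2, e=sp−y≈0.106653; I≈1.598996, D=e−e_prev≈-3.788421; u=3/4·0.106653+5/4·1.598996+3/4·(-3.788421)≈-0.762582; next y=1/10·1.893347+1/4·(-0.762582)≈-0.001311
n=7: y≈-0.001311, sp=2, e=sp−y≈2.001311; I≈3.600306, D=e−e_prev≈1.894658; u=3/4·2.001311+5/4·3.600306+3/4·1.894658≈7.422360; next y=1/10·(-0.001311)+1/4·7.422360≈1.855459
n=8: y≈1.855459, sp=2, e=sp−y≈0.144541; I≈3.744848, D=e−e_prev≈-1.856770; u=3/4·0.144541+5/4·3.744848+3/4·(-1.856770)≈3.396888; next y=1/10·1.855459+1/4·3.396888≈1.034768
n=9: y≈1.034768, sp=2, e=sp−y≈0.965232; I≈4.710080, D=e−e_prev≈0.820691; u=3/4·0.965232+5/4·4.710080+3/4·0.820691≈7.227042; next y=1/10·1.034768+1/4·7.227042≈1.910237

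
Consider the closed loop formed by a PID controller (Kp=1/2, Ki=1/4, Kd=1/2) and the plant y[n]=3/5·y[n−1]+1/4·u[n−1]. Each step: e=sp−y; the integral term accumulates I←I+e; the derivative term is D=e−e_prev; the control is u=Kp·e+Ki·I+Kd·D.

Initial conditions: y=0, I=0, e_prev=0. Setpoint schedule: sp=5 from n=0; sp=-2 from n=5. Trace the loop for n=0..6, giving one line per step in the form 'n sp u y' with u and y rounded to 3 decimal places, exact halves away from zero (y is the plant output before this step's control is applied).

0 5 6.250 0.000
1 5 3.047 1.563
2 5 4.517 1.699
3 5 4.848 2.149
4 5 5.345 2.501
5 -2 -3.024 2.837
6 -2 1.798 0.946

(exact arithmetic carried between steps; '≈' marks a value shown rounded to 6 d.p. or computed from one; I and e_prev carry over from the previous line; the table rounds u and y to 3 d.p., halves away from zero)
n=0: y=0, sp=5, e=sp−y=5; I=5, D=e−e_prev=5; u=1/2·5+1/4·5+1/2·5=6.25; next y=3/5·0+1/4·6.25=1.5625
n=1: y=1.5625, sp=5, e=sp−y=3.4375; I=8.4375, D=e−e_prev=-1.5625; u=1/2·3.4375+1/4·8.4375+1/2·(-1.5625)=3.046875; next y=3/5·1.5625+1/4·3.046875≈1.699219
n=2: y≈1.699219, sp=5, e=sp−y≈3.300781; I≈11.738281, D=e−e_prev≈-0.136719; u=1/2·3.300781+1/4·11.738281+1/2·(-0.136719)≈4.516602; next y=3/5·1.699219+1/4·4.516602≈2.148682
n=3: y≈2.148682, sp=5, e=sp−y≈2.851318; I≈14.589600, D=e−e_prev≈-0.449463; u=1/2·2.851318+1/4·14.589600+1/2·(-0.449463)≈4.848328; next y=3/5·2.148682+1/4·4.848328≈2.501291
n=4: y≈2.501291, sp=5, e=sp−y≈2.498709; I≈17.088309, D=e−e_prev≈-0.352609; u=1/2·2.498709+1/4·17.088309+1/2·(-0.352609)≈5.345127; next y=3/5·2.501291+1/4·5.345127≈2.837056
n=5: y≈2.837056, sp=-2, e=sp−y≈-4.837056; I≈12.251252, D=e−e_prev≈-7.335765; u=1/2·(-4.837056)+1/4·12.251252+1/2·(-7.335765)≈-3.023598; next y=3/5·2.837056+1/4·(-3.023598)≈0.946334
n=6: y≈0.946334, sp=-2, e=sp−y≈-2.946334; I≈9.304918, D=e−e_prev≈1.890722; u=1/2·(-2.946334)+1/4·9.304918+1/2·1.890722≈1.798423; next y=3/5·0.946334+1/4·1.798423≈1.017406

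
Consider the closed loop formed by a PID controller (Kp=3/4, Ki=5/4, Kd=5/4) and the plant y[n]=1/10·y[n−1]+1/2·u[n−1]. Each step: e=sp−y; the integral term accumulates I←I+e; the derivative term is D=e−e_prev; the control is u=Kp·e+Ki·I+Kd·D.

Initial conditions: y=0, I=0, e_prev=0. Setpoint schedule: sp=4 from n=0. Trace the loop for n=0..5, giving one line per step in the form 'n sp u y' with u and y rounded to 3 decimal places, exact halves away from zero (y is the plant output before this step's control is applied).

(exact arithmetic carried between steps; '≈' marks a value shown rounded to 6 d.p. or computed from one; I and e_prev carry over from the previous line; the table rounds u and y to 3 d.p., halves away from zero)
n=0: y=0, sp=4, e=sp−y=4; I=4, D=e−e_prev=4; u=3/4·4+5/4·4+5/4·4=13; next y=1/10·0+1/2·13=6.5
n=1: y=6.5, sp=4, e=sp−y=-2.5; I=1.5, D=e−e_prev=-6.5; u=3/4·(-2.5)+5/4·1.5+5/4·(-6.5)=-8.125; next y=1/10·6.5+1/2·(-8.125)=-3.4125
n=2: y=-3.4125, sp=4, e=sp−y=7.4125; I=8.9125, D=e−e_prev=9.9125; u=3/4·7.4125+5/4·8.9125+5/4·9.9125=29.090625; next y=1/10·(-3.4125)+1/2·29.090625≈14.204063
n=3: y≈14.204063, sp=4, e=sp−y≈-10.204063; I≈-1.291563, D=e−e_prev≈-17.616563; u=3/4·(-10.204063)+5/4·(-1.291563)+5/4·(-17.616563)≈-31.288203; next y=1/10·14.204063+1/2·(-31.288203)≈-14.223695
n=4: y≈-14.223695, sp=4, e=sp−y≈18.223695; I≈16.932133, D=e−e_prev≈28.427758; u=3/4·18.223695+5/4·16.932133+5/4·28.427758≈70.367635; next y=1/10·(-14.223695)+1/2·70.367635≈33.761448
n=5: y≈33.761448, sp=4, e=sp−y≈-29.761448; I≈-12.829315, D=e−e_prev≈-47.985143; u=3/4·(-29.761448)+5/4·(-12.829315)+5/4·(-47.985143)≈-98.339159; next y=1/10·33.761448+1/2·(-98.339159)≈-45.793435

0 4 13.000 0.000
1 4 -8.125 6.500
2 4 29.091 -3.413
3 4 -31.288 14.204
4 4 70.368 -14.224
5 4 -98.339 33.761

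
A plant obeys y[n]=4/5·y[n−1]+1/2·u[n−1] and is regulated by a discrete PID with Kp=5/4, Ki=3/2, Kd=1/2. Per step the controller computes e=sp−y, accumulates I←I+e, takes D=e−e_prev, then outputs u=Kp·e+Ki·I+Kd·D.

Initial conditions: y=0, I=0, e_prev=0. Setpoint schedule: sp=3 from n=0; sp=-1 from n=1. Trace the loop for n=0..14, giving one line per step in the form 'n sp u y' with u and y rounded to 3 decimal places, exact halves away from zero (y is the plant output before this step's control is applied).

0 3 9.750 0.000
1 -1 -16.094 4.875
2 -1 8.852 -4.147
3 -1 -8.019 1.109
4 -1 5.197 -3.122
5 -1 -4.210 0.101
6 -1 2.657 -2.024
7 -1 -2.502 -0.291
8 -1 1.178 -1.484
9 -1 -1.571 -0.598
10 -1 0.433 -1.264
11 -1 -1.029 -0.795
12 -1 0.054 -1.150
13 -1 -0.734 -0.894
14 -1 -0.154 -1.082

(exact arithmetic carried between steps; '≈' marks a value shown rounded to 6 d.p. or computed from one; I and e_prev carry over from the previous line; the table rounds u and y to 3 d.p., halves away from zero)
n=0: y=0, sp=3, e=sp−y=3; I=3, D=e−e_prev=3; u=5/4·3+3/2·3+1/2·3=9.75; next y=4/5·0+1/2·9.75=4.875
n=1: y=4.875, sp=-1, e=sp−y=-5.875; I=-2.875, D=e−e_prev=-8.875; u=5/4·(-5.875)+3/2·(-2.875)+1/2·(-8.875)=-16.09375; next y=4/5·4.875+1/2·(-16.09375)=-4.146875
n=2: y=-4.146875, sp=-1, e=sp−y=3.146875; I=0.271875, D=e−e_prev=9.021875; u=5/4·3.146875+3/2·0.271875+1/2·9.021875≈8.852344; next y=4/5·(-4.146875)+1/2·8.852344≈1.108672
n=3: y≈1.108672, sp=-1, e=sp−y≈-2.108672; I≈-1.836797, D=e−e_prev≈-5.255547; u=5/4·(-2.108672)+3/2·(-1.836797)+1/2·(-5.255547)≈-8.018809; next y=4/5·1.108672+1/2·(-8.018809)≈-3.122467
n=4: y≈-3.122467, sp=-1, e=sp−y≈2.122467; I≈0.285670, D=e−e_prev≈4.231139; u=5/4·2.122467+3/2·0.285670+1/2·4.231139≈5.197158; next y=4/5·(-3.122467)+1/2·5.197158≈0.100605
n=5: y≈0.100605, sp=-1, e=sp−y≈-1.100605; I≈-0.814935, D=e−e_prev≈-3.223072; u=5/4·(-1.100605)+3/2·(-0.814935)+1/2·(-3.223072)≈-4.209696; next y=4/5·0.100605+1/2·(-4.209696)≈-2.024364
n=6: y≈-2.024364, sp=-1, e=sp−y≈1.024364; I≈0.209428, D=e−e_prev≈2.124969; u=5/4·1.024364+3/2·0.209428+1/2·2.124969≈2.657082; next y=4/5·(-2.024364)+1/2·2.657082≈-0.290950
n=7: y≈-0.290950, sp=-1, e=sp−y≈-0.709050; I≈-0.499622, D=e−e_prev≈-1.733414; u=5/4·(-0.709050)+3/2·(-0.499622)+1/2·(-1.733414)≈-2.502451; next y=4/5·(-0.290950)+1/2·(-2.502451)≈-1.483986
n=8: y≈-1.483986, sp=-1, e=sp−y≈0.483986; I≈-0.015636, D=e−e_prev≈1.193036; u=5/4·0.483986+3/2·(-0.015636)+1/2·1.193036≈1.178047; next y=4/5·(-1.483986)+1/2·1.178047≈-0.598165
n=9: y≈-0.598165, sp=-1, e=sp−y≈-0.401835; I≈-0.417470, D=e−e_prev≈-0.885820; u=5/4·(-0.401835)+3/2·(-0.417470)+1/2·(-0.885820)≈-1.571409; next y=4/5·(-0.598165)+1/2·(-1.571409)≈-1.264237
n=10: y≈-1.264237, sp=-1, e=sp−y≈0.264237; I≈-0.153234, D=e−e_prev≈0.666071; u=5/4·0.264237+3/2·(-0.153234)+1/2·0.666071≈0.433481; next y=4/5·(-1.264237)+1/2·0.433481≈-0.794649
n=11: y≈-0.794649, sp=-1, e=sp−y≈-0.205351; I≈-0.358585, D=e−e_prev≈-0.469588; u=5/4·(-0.205351)+3/2·(-0.358585)+1/2·(-0.469588)≈-1.029360; next y=4/5·(-0.794649)+1/2·(-1.029360)≈-1.150399
n=12: y≈-1.150399, sp=-1, e=sp−y≈0.150399; I≈-0.208186, D=e−e_prev≈0.355750; u=5/4·0.150399+3/2·(-0.208186)+1/2·0.355750≈0.053596; next y=4/5·(-1.150399)+1/2·0.053596≈-0.893521
n=13: y≈-0.893521, sp=-1, e=sp−y≈-0.106479; I≈-0.314664, D=e−e_prev≈-0.256878; u=5/4·(-0.106479)+3/2·(-0.314664)+1/2·(-0.256878)≈-0.733533; next y=4/5·(-0.893521)+1/2·(-0.733533)≈-1.081584
n=14: y≈-1.081584, sp=-1, e=sp−y≈0.081584; I≈-0.233080, D=e−e_prev≈0.188062; u=5/4·0.081584+3/2·(-0.233080)+1/2·0.188062≈-0.153610; next y=4/5·(-1.081584)+1/2·(-0.153610)≈-0.942072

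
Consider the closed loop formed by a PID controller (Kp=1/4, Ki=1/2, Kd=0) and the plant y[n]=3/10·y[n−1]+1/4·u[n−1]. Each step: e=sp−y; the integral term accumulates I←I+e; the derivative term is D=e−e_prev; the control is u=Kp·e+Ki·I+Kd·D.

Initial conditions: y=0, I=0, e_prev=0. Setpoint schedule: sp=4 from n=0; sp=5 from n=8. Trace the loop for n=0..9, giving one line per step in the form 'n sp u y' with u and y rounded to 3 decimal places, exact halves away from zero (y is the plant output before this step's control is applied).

(exact arithmetic carried between steps; '≈' marks a value shown rounded to 6 d.p. or computed from one; I and e_prev carry over from the previous line; the table rounds u and y to 3 d.p., halves away from zero)
n=0: y=0, sp=4, e=sp−y=4; I=4, D=e−e_prev=4; u=1/4·4+1/2·4+0·4=3; next y=3/10·0+1/4·3=0.75
n=1: y=0.75, sp=4, e=sp−y=3.25; I=7.25, D=e−e_prev=-0.75; u=1/4·3.25+1/2·7.25+0·(-0.75)=4.4375; next y=3/10·0.75+1/4·4.4375=1.334375
n=2: y=1.334375, sp=4, e=sp−y=2.665625; I=9.915625, D=e−e_prev=-0.584375; u=1/4·2.665625+1/2·9.915625+0·(-0.584375)≈5.624219; next y=3/10·1.334375+1/4·5.624219≈1.806367
n=3: y≈1.806367, sp=4, e=sp−y≈2.193633; I≈12.109258, D=e−e_prev≈-0.471992; u=1/4·2.193633+1/2·12.109258+0·(-0.471992)≈6.603037; next y=3/10·1.806367+1/4·6.603037≈2.192669
n=4: y≈2.192669, sp=4, e=sp−y≈1.807331; I≈13.916588, D=e−e_prev≈-0.386302; u=1/4·1.807331+1/2·13.916588+0·(-0.386302)≈7.410127; next y=3/10·2.192669+1/4·7.410127≈2.510333
n=5: y≈2.510333, sp=4, e=sp−y≈1.489667; I≈15.406256, D=e−e_prev≈-0.317663; u=1/4·1.489667+1/2·15.406256+0·(-0.317663)≈8.075545; next y=3/10·2.510333+1/4·8.075545≈2.771986
n=6: y≈2.771986, sp=4, e=sp−y≈1.228014; I≈16.634270, D=e−e_prev≈-0.261653; u=1/4·1.228014+1/2·16.634270+0·(-0.261653)≈8.624138; next y=3/10·2.771986+1/4·8.624138≈2.987630
n=7: y≈2.987630, sp=4, e=sp−y≈1.012370; I≈17.646639, D=e−e_prev≈-0.215644; u=1/4·1.012370+1/2·17.646639+0·(-0.215644)≈9.076412; next y=3/10·2.987630+1/4·9.076412≈3.165392
n=8: y≈3.165392, sp=5, e=sp−y≈1.834608; I≈19.481247, D=e−e_prev≈0.822238; u=1/4·1.834608+1/2·19.481247+0·0.822238≈10.199276; next y=3/10·3.165392+1/4·10.199276≈3.499437
n=9: y≈3.499437, sp=5, e=sp−y≈1.500563; I≈20.981811, D=e−e_prev≈-0.334044; u=1/4·1.500563+1/2·20.981811+0·(-0.334044)≈10.866046; next y=3/10·3.499437+1/4·10.866046≈3.766343

0 4 3.000 0.000
1 4 4.438 0.750
2 4 5.624 1.334
3 4 6.603 1.806
4 4 7.410 2.193
5 4 8.076 2.510
6 4 8.624 2.772
7 4 9.076 2.988
8 5 10.199 3.165
9 5 10.866 3.499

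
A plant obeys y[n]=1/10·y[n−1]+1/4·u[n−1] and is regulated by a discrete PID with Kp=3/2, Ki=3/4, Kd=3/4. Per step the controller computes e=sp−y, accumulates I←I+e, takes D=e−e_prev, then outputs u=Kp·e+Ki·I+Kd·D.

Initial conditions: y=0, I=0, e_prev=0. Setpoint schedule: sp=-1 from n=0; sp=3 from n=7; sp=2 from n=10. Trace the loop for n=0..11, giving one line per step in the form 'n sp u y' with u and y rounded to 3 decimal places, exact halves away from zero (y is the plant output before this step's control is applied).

0 -1 -3.000 0.000
1 -1 -0.750 -0.750
2 -1 -2.963 -0.263
3 -1 -1.637 -0.767
4 -1 -3.033 -0.486
5 -1 -2.245 -0.807
6 -1 -3.125 -0.642
7 3 9.341 -0.846
8 3 -0.216 2.251
9 3 8.907 0.171
10 2 0.250 2.244
11 2 8.243 0.287

(exact arithmetic carried between steps; '≈' marks a value shown rounded to 6 d.p. or computed from one; I and e_prev carry over from the previous line; the table rounds u and y to 3 d.p., halves away from zero)
n=0: y=0, sp=-1, e=sp−y=-1; I=-1, D=e−e_prev=-1; u=3/2·(-1)+3/4·(-1)+3/4·(-1)=-3; next y=1/10·0+1/4·(-3)=-0.75
n=1: y=-0.75, sp=-1, e=sp−y=-0.25; I=-1.25, D=e−e_prev=0.75; u=3/2·(-0.25)+3/4·(-1.25)+3/4·0.75=-0.75; next y=1/10·(-0.75)+1/4·(-0.75)=-0.2625
n=2: y=-0.2625, sp=-1, e=sp−y=-0.7375; I=-1.9875, D=e−e_prev=-0.4875; u=3/2·(-0.7375)+3/4·(-1.9875)+3/4·(-0.4875)=-2.9625; next y=1/10·(-0.2625)+1/4·(-2.9625)=-0.766875
n=3: y=-0.766875, sp=-1, e=sp−y=-0.233125; I=-2.220625, D=e−e_prev=0.504375; u=3/2·(-0.233125)+3/4·(-2.220625)+3/4·0.504375=-1.636875; next y=1/10·(-0.766875)+1/4·(-1.636875)≈-0.485906
n=4: y≈-0.485906, sp=-1, e=sp−y≈-0.514094; I≈-2.734719, D=e−e_prev≈-0.280969; u=3/2·(-0.514094)+3/4·(-2.734719)+3/4·(-0.280969)≈-3.032906; next y=1/10·(-0.485906)+1/4·(-3.032906)≈-0.806817
n=5: y≈-0.806817, sp=-1, e=sp−y≈-0.193183; I≈-2.927902, D=e−e_prev≈0.320911; u=3/2·(-0.193183)+3/4·(-2.927902)+3/4·0.320911≈-2.245017; next y=1/10·(-0.806817)+1/4·(-2.245017)≈-0.641936
n=6: y≈-0.641936, sp=-1, e=sp−y≈-0.358064; I≈-3.285966, D=e−e_prev≈-0.164881; u=3/2·(-0.358064)+3/4·(-3.285966)+3/4·(-0.164881)≈-3.125231; next y=1/10·(-0.641936)+1/4·(-3.125231)≈-0.845501
n=7: y≈-0.845501, sp=3, e=sp−y≈3.845501; I≈0.559536, D=e−e_prev≈4.203565; u=3/2·3.845501+3/4·0.559536+3/4·4.203565≈9.340578; next y=1/10·(-0.845501)+1/4·9.340578≈2.250594
n=8: y≈2.250594, sp=3, e=sp−y≈0.749406; I≈1.308941, D=e−e_prev≈-3.096096; u=3/2·0.749406+3/4·1.308941+3/4·(-3.096096)≈-0.216257; next y=1/10·2.250594+1/4·(-0.216257)≈0.170995
n=9: y≈0.170995, sp=3, e=sp−y≈2.829005; I≈4.137946, D=e−e_prev≈2.079599; u=3/2·2.829005+3/4·4.137946+3/4·2.079599≈8.906666; next y=1/10·0.170995+1/4·8.906666≈2.243766
n=10: y≈2.243766, sp=2, e=sp−y≈-0.243766; I≈3.894180, D=e−e_prev≈-3.072771; u=3/2·(-0.243766)+3/4·3.894180+3/4·(-3.072771)≈0.250408; next y=1/10·2.243766+1/4·0.250408≈0.286979
n=11: y≈0.286979, sp=2, e=sp−y≈1.713021; I≈5.607202, D=e−e_prev≈1.956788; u=3/2·1.713021+3/4·5.607202+3/4·1.956788≈8.242524; next y=1/10·0.286979+1/4·8.242524≈2.089329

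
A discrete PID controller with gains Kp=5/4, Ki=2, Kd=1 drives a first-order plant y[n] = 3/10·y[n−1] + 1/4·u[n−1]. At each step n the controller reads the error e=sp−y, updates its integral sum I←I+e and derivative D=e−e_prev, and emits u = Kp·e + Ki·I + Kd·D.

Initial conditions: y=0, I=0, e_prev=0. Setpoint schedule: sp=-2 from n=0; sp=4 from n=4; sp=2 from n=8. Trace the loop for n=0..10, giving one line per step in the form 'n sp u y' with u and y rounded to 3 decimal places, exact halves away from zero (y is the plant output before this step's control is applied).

(exact arithmetic carried between steps; '≈' marks a value shown rounded to 6 d.p. or computed from one; I and e_prev carry over from the previous line; the table rounds u and y to 3 d.p., halves away from zero)
n=0: y=0, sp=-2, e=sp−y=-2; I=-2, D=e−e_prev=-2; u=5/4·(-2)+2·(-2)+1·(-2)=-8.5; next y=3/10·0+1/4·(-8.5)=-2.125
n=1: y=-2.125, sp=-2, e=sp−y=0.125; I=-1.875, D=e−e_prev=2.125; u=5/4·0.125+2·(-1.875)+1·2.125=-1.46875; next y=3/10·(-2.125)+1/4·(-1.46875)≈-1.004688
n=2: y≈-1.004688, sp=-2, e=sp−y≈-0.995313; I≈-2.870313, D=e−e_prev≈-1.120313; u=5/4·(-0.995313)+2·(-2.870313)+1·(-1.120313)≈-8.105078; next y=3/10·(-1.004688)+1/4·(-8.105078)≈-2.327676
n=3: y≈-2.327676, sp=-2, e=sp−y≈0.327676; I≈-2.542637, D=e−e_prev≈1.322988; u=5/4·0.327676+2·(-2.542637)+1·1.322988≈-3.352690; next y=3/10·(-2.327676)+1/4·(-3.352690)≈-1.536475
n=4: y≈-1.536475, sp=4, e=sp−y≈5.536475; I≈2.993839, D=e−e_prev≈5.208800; u=5/4·5.536475+2·2.993839+1·5.208800≈18.117071; next y=3/10·(-1.536475)+1/4·18.117071≈4.068325
n=5: y≈4.068325, sp=4, e=sp−y≈-0.068325; I≈2.925513, D=e−e_prev≈-5.604800; u=5/4·(-0.068325)+2·2.925513+1·(-5.604800)≈0.160820; next y=3/10·4.068325+1/4·0.160820≈1.260703
n=6: y≈1.260703, sp=4, e=sp−y≈2.739297; I≈5.664811, D=e−e_prev≈2.807623; u=5/4·2.739297+2·5.664811+1·2.807623≈17.561366; next y=3/10·1.260703+1/4·17.561366≈4.768552
n=7: y≈4.768552, sp=4, e=sp−y≈-0.768552; I≈4.896259, D=e−e_prev≈-3.507850; u=5/4·(-0.768552)+2·4.896259+1·(-3.507850)≈5.323977; next y=3/10·4.768552+1/4·5.323977≈2.761560
n=8: y≈2.761560, sp=2, e=sp−y≈-0.761560; I≈4.134699, D=e−e_prev≈0.006992; u=5/4·(-0.761560)+2·4.134699+1·0.006992≈7.324440; next y=3/10·2.761560+1/4·7.324440≈2.659578
n=9: y≈2.659578, sp=2, e=sp−y≈-0.659578; I≈3.475121, D=e−e_prev≈0.101982; u=5/4·(-0.659578)+2·3.475121+1·0.101982≈6.227751; next y=3/10·2.659578+1/4·6.227751≈2.354811
n=10: y≈2.354811, sp=2, e=sp−y≈-0.354811; I≈3.120310, D=e−e_prev≈0.304767; u=5/4·(-0.354811)+2·3.120310+1·0.304767≈6.101872; next y=3/10·2.354811+1/4·6.101872≈2.231911

0 -2 -8.500 0.000
1 -2 -1.469 -2.125
2 -2 -8.105 -1.005
3 -2 -3.353 -2.328
4 4 18.117 -1.536
5 4 0.161 4.068
6 4 17.561 1.261
7 4 5.324 4.769
8 2 7.324 2.762
9 2 6.228 2.660
10 2 6.102 2.355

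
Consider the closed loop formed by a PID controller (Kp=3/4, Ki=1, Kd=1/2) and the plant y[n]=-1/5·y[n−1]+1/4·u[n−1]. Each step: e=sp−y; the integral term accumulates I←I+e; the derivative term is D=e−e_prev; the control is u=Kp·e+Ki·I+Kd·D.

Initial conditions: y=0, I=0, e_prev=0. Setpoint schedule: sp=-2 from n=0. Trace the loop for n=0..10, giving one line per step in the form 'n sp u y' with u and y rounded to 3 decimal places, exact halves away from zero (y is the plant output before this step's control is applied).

(exact arithmetic carried between steps; '≈' marks a value shown rounded to 6 d.p. or computed from one; I and e_prev carry over from the previous line; the table rounds u and y to 3 d.p., halves away from zero)
n=0: y=0, sp=-2, e=sp−y=-2; I=-2, D=e−e_prev=-2; u=3/4·(-2)+1·(-2)+1/2·(-2)=-4.5; next y=-1/5·0+1/4·(-4.5)=-1.125
n=1: y=-1.125, sp=-2, e=sp−y=-0.875; I=-2.875, D=e−e_prev=1.125; u=3/4·(-0.875)+1·(-2.875)+1/2·1.125=-2.96875; next y=-1/5·(-1.125)+1/4·(-2.96875)≈-0.517188
n=2: y≈-0.517188, sp=-2, e=sp−y≈-1.482813; I≈-4.357813, D=e−e_prev≈-0.607813; u=3/4·(-1.482813)+1·(-4.357813)+1/2·(-0.607813)≈-5.773828; next y=-1/5·(-0.517188)+1/4·(-5.773828)≈-1.340020
n=3: y≈-1.340020, sp=-2, e=sp−y≈-0.659980; I≈-5.017793, D=e−e_prev≈0.822832; u=3/4·(-0.659980)+1·(-5.017793)+1/2·0.822832≈-5.101362; next y=-1/5·(-1.340020)+1/4·(-5.101362)≈-1.007337
n=4: y≈-1.007337, sp=-2, e=sp−y≈-0.992663; I≈-6.010456, D=e−e_prev≈-0.332683; u=3/4·(-0.992663)+1·(-6.010456)+1/2·(-0.332683)≈-6.921295; next y=-1/5·(-1.007337)+1/4·(-6.921295)≈-1.528856
n=5: y≈-1.528856, sp=-2, e=sp−y≈-0.471144; I≈-6.481600, D=e−e_prev≈0.521520; u=3/4·(-0.471144)+1·(-6.481600)+1/2·0.521520≈-6.574198; next y=-1/5·(-1.528856)+1/4·(-6.574198)≈-1.337778
n=6: y≈-1.337778, sp=-2, e=sp−y≈-0.662222; I≈-7.143822, D=e−e_prev≈-0.191078; u=3/4·(-0.662222)+1·(-7.143822)+1/2·(-0.191078)≈-7.736027; next y=-1/5·(-1.337778)+1/4·(-7.736027)≈-1.666451
n=7: y≈-1.666451, sp=-2, e=sp−y≈-0.333549; I≈-7.477371, D=e−e_prev≈0.328673; u=3/4·(-0.333549)+1·(-7.477371)+1/2·0.328673≈-7.563196; next y=-1/5·(-1.666451)+1/4·(-7.563196)≈-1.557509
n=8: y≈-1.557509, sp=-2, e=sp−y≈-0.442491; I≈-7.919862, D=e−e_prev≈-0.108943; u=3/4·(-0.442491)+1·(-7.919862)+1/2·(-0.108943)≈-8.306202; next y=-1/5·(-1.557509)+1/4·(-8.306202)≈-1.765049
n=9: y≈-1.765049, sp=-2, e=sp−y≈-0.234951; I≈-8.154813, D=e−e_prev≈0.207540; u=3/4·(-0.234951)+1·(-8.154813)+1/2·0.207540≈-8.227257; next y=-1/5·(-1.765049)+1/4·(-8.227257)≈-1.703804
n=10: y≈-1.703804, sp=-2, e=sp−y≈-0.296196; I≈-8.451009, D=e−e_prev≈-0.061244; u=3/4·(-0.296196)+1·(-8.451009)+1/2·(-0.061244)≈-8.703778; next y=-1/5·(-1.703804)+1/4·(-8.703778)≈-1.835184

0 -2 -4.500 0.000
1 -2 -2.969 -1.125
2 -2 -5.774 -0.517
3 -2 -5.101 -1.340
4 -2 -6.921 -1.007
5 -2 -6.574 -1.529
6 -2 -7.736 -1.338
7 -2 -7.563 -1.666
8 -2 -8.306 -1.558
9 -2 -8.227 -1.765
10 -2 -8.704 -1.704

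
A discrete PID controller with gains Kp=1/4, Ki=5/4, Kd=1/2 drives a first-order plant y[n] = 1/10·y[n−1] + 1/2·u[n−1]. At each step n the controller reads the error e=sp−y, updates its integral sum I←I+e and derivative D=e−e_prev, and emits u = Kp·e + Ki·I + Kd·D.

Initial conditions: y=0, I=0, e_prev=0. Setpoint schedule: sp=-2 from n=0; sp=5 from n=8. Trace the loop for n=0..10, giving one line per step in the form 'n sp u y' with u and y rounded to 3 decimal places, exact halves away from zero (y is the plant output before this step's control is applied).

(exact arithmetic carried between steps; '≈' marks a value shown rounded to 6 d.p. or computed from one; I and e_prev carry over from the previous line; the table rounds u and y to 3 d.p., halves away from zero)
n=0: y=0, sp=-2, e=sp−y=-2; I=-2, D=e−e_prev=-2; u=1/4·(-2)+5/4·(-2)+1/2·(-2)=-4; next y=1/10·0+1/2·(-4)=-2
n=1: y=-2, sp=-2, e=sp−y=0; I=-2, D=e−e_prev=2; u=1/4·0+5/4·(-2)+1/2·2=-1.5; next y=1/10·(-2)+1/2·(-1.5)=-0.95
n=2: y=-0.95, sp=-2, e=sp−y=-1.05; I=-3.05, D=e−e_prev=-1.05; u=1/4·(-1.05)+5/4·(-3.05)+1/2·(-1.05)=-4.6; next y=1/10·(-0.95)+1/2·(-4.6)=-2.395
n=3: y=-2.395, sp=-2, e=sp−y=0.395; I=-2.655, D=e−e_prev=1.445; u=1/4·0.395+5/4·(-2.655)+1/2·1.445=-2.4975; next y=1/10·(-2.395)+1/2·(-2.4975)=-1.48825
n=4: y=-1.48825, sp=-2, e=sp−y=-0.51175; I=-3.16675, D=e−e_prev=-0.90675; u=1/4·(-0.51175)+5/4·(-3.16675)+1/2·(-0.90675)=-4.53975; next y=1/10·(-1.48825)+1/2·(-4.53975)=-2.4187
n=5: y=-2.4187, sp=-2, e=sp−y=0.4187; I=-2.74805, D=e−e_prev=0.93045; u=1/4·0.4187+5/4·(-2.74805)+1/2·0.93045≈-2.865163; next y=1/10·(-2.4187)+1/2·(-2.865163)≈-1.674451
n=6: y≈-1.674451, sp=-2, e=sp−y≈-0.325549; I≈-3.073599, D=e−e_prev≈-0.744249; u=1/4·(-0.325549)+5/4·(-3.073599)+1/2·(-0.744249)≈-4.29551; next y=1/10·(-1.674451)+1/2·(-4.29551)≈-2.315200
n=7: y≈-2.315200, sp=-2, e=sp−y≈0.315200; I≈-2.758399, D=e−e_prev≈0.640749; u=1/4·0.315200+5/4·(-2.758399)+1/2·0.640749≈-3.048824; next y=1/10·(-2.315200)+1/2·(-3.048824)≈-1.755932
n=8: y≈-1.755932, sp=5, e=sp−y≈6.755932; I≈3.997533, D=e−e_prev≈6.440732; u=1/4·6.755932+5/4·3.997533+1/2·6.440732≈9.906265; next y=1/10·(-1.755932)+1/2·9.906265≈4.777540
n=9: y≈4.777540, sp=5, e=sp−y≈0.222460; I≈4.219994, D=e−e_prev≈-6.533471; u=1/4·0.222460+5/4·4.219994+1/2·(-6.533471)≈2.063872; next y=1/10·4.777540+1/2·2.063872≈1.509690
n=10: y≈1.509690, sp=5, e=sp−y≈3.490310; I≈7.710304, D=e−e_prev≈3.267850; u=1/4·3.490310+5/4·7.710304+1/2·3.267850≈12.144382; next y=1/10·1.509690+1/2·12.144382≈6.223160

0 -2 -4.000 0.000
1 -2 -1.500 -2.000
2 -2 -4.600 -0.950
3 -2 -2.498 -2.395
4 -2 -4.540 -1.488
5 -2 -2.865 -2.419
6 -2 -4.296 -1.674
7 -2 -3.049 -2.315
8 5 9.906 -1.756
9 5 2.064 4.778
10 5 12.144 1.510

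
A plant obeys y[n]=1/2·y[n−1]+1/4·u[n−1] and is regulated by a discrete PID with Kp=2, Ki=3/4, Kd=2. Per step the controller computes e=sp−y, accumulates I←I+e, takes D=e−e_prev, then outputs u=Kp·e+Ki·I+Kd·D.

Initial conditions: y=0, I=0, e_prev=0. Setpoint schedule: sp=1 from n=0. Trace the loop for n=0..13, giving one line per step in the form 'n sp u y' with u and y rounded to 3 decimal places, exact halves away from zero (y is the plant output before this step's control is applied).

(exact arithmetic carried between steps; '≈' marks a value shown rounded to 6 d.p. or computed from one; I and e_prev carry over from the previous line; the table rounds u and y to 3 d.p., halves away from zero)
n=0: y=0, sp=1, e=sp−y=1; I=1, D=e−e_prev=1; u=2·1+3/4·1+2·1=4.75; next y=1/2·0+1/4·4.75=1.1875
n=1: y=1.1875, sp=1, e=sp−y=-0.1875; I=0.8125, D=e−e_prev=-1.1875; u=2·(-0.1875)+3/4·0.8125+2·(-1.1875)=-2.140625; next y=1/2·1.1875+1/4·(-2.140625)≈0.058594
n=2: y≈0.058594, sp=1, e=sp−y≈0.941406; I≈1.753906, D=e−e_prev≈1.128906; u=2·0.941406+3/4·1.753906+2·1.128906≈5.456055; next y=1/2·0.058594+1/4·5.456055≈1.393311
n=3: y≈1.393311, sp=1, e=sp−y≈-0.393311; I≈1.360596, D=e−e_prev≈-1.334717; u=2·(-0.393311)+3/4·1.360596+2·(-1.334717)≈-2.435608; next y=1/2·1.393311+1/4·(-2.435608)≈0.087753
n=4: y≈0.087753, sp=1, e=sp−y≈0.912247; I≈2.272842, D=e−e_prev≈1.305557; u=2·0.912247+3/4·2.272842+2·1.305557≈6.140240; next y=1/2·0.087753+1/4·6.140240≈1.578937
n=5: y≈1.578937, sp=1, e=sp−y≈-0.578937; I≈1.693906, D=e−e_prev≈-1.491183; u=2·(-0.578937)+3/4·1.693906+2·(-1.491183)≈-2.869810; next y=1/2·1.578937+1/4·(-2.869810)≈0.072016
n=6: y≈0.072016, sp=1, e=sp−y≈0.927984; I≈2.621890, D=e−e_prev≈1.506921; u=2·0.927984+3/4·2.621890+2·1.506921≈6.836228; next y=1/2·0.072016+1/4·6.836228≈1.745065
n=7: y≈1.745065, sp=1, e=sp−y≈-0.745065; I≈1.876825, D=e−e_prev≈-1.673049; u=2·(-0.745065)+3/4·1.876825+2·(-1.673049)≈-3.428609; next y=1/2·1.745065+1/4·(-3.428609)≈0.015380
n=8: y≈0.015380, sp=1, e=sp−y≈0.984620; I≈2.861445, D=e−e_prev≈1.729685; u=2·0.984620+3/4·2.861445+2·1.729685≈7.574693; next y=1/2·0.015380+1/4·7.574693≈1.901363
n=9: y≈1.901363, sp=1, e=sp−y≈-0.901363; I≈1.960082, D=e−e_prev≈-1.885983; u=2·(-0.901363)+3/4·1.960082+2·(-1.885983)≈-4.104631; next y=1/2·1.901363+1/4·(-4.104631)≈-0.075476
n=10: y≈-0.075476, sp=1, e=sp−y≈1.075476; I≈3.035558, D=e−e_prev≈1.976840; u=2·1.075476+3/4·3.035558+2·1.976840≈8.381300; next y=1/2·(-0.075476)+1/4·8.381300≈2.057587
n=11: y≈2.057587, sp=1, e=sp−y≈-1.057587; I≈1.977971, D=e−e_prev≈-2.133063; u=2·(-1.057587)+3/4·1.977971+2·(-2.133063)≈-4.897822; next y=1/2·2.057587+1/4·(-4.897822)≈-0.195662
n=12: y≈-0.195662, sp=1, e=sp−y≈1.195662; I≈3.173633, D=e−e_prev≈2.253249; u=2·1.195662+3/4·3.173633+2·2.253249≈9.278046; next y=1/2·(-0.195662)+1/4·9.278046≈2.221681
n=13: y≈2.221681, sp=1, e=sp−y≈-1.221681; I≈1.951952, D=e−e_prev≈-2.417343; u=2·(-1.221681)+3/4·1.951952+2·(-2.417343)≈-5.814082; next y=1/2·2.221681+1/4·(-5.814082)≈-0.342680

0 1 4.750 0.000
1 1 -2.141 1.188
2 1 5.456 0.059
3 1 -2.436 1.393
4 1 6.140 0.088
5 1 -2.870 1.579
6 1 6.836 0.072
7 1 -3.429 1.745
8 1 7.575 0.015
9 1 -4.105 1.901
10 1 8.381 -0.075
11 1 -4.898 2.058
12 1 9.278 -0.196
13 1 -5.814 2.222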